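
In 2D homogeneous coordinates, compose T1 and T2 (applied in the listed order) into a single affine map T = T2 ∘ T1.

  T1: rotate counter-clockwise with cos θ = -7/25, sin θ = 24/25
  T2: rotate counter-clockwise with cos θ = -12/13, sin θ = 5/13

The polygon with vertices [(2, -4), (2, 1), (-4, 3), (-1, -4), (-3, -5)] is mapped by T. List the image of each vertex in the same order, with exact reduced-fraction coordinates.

image vertices: (-1364/325, -502/325), (251/325, -682/325), (1113/325, 1184/325), (-1256/325, 467/325), (-1507/325, 1149/325)

T1 rotate counter-clockwise with cos θ = -7/25, sin θ = 24/25: (2, -4) → (82/25, 76/25); (2, 1) → (-38/25, 41/25); (-4, 3) → (-44/25, -117/25); (-1, -4) → (103/25, 4/25); (-3, -5) → (141/25, -37/25)
T2 rotate counter-clockwise with cos θ = -12/13, sin θ = 5/13: (82/25, 76/25) → (-1364/325, -502/325); (-38/25, 41/25) → (251/325, -682/325); (-44/25, -117/25) → (1113/325, 1184/325); (103/25, 4/25) → (-1256/325, 467/325); (141/25, -37/25) → (-1507/325, 1149/325)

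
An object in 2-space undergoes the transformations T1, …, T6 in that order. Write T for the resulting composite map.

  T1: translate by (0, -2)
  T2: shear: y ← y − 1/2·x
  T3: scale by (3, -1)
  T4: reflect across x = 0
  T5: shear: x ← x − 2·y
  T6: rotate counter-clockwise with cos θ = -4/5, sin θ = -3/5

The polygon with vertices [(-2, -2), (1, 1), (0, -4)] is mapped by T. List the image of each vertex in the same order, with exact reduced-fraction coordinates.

T1 translate by (0, -2): (-2, -2) → (-2, -4); (1, 1) → (1, -1); (0, -4) → (0, -6)
T2 shear: y ← y − 1/2·x: (-2, -4) → (-2, -3); (1, -1) → (1, -3/2); (0, -6) → (0, -6)
T3 scale by (3, -1): (-2, -3) → (-6, 3); (1, -3/2) → (3, 3/2); (0, -6) → (0, 6)
T4 reflect across x = 0: (-6, 3) → (6, 3); (3, 3/2) → (-3, 3/2); (0, 6) → (0, 6)
T5 shear: x ← x − 2·y: (6, 3) → (0, 3); (-3, 3/2) → (-6, 3/2); (0, 6) → (-12, 6)
T6 rotate counter-clockwise with cos θ = -4/5, sin θ = -3/5: (0, 3) → (9/5, -12/5); (-6, 3/2) → (57/10, 12/5); (-12, 6) → (66/5, 12/5)

image vertices: (9/5, -12/5), (57/10, 12/5), (66/5, 12/5)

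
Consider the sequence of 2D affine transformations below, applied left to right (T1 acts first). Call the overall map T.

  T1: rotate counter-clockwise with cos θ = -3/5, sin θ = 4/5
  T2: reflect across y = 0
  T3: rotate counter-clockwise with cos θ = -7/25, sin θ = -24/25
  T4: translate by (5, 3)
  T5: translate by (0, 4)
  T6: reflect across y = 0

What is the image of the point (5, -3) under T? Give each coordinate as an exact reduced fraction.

T(p) = (-2/5, -46/5)

T1 rotate counter-clockwise with cos θ = -3/5, sin θ = 4/5: (5, -3) → (-3/5, 29/5)
T2 reflect across y = 0: (-3/5, 29/5) → (-3/5, -29/5)
T3 rotate counter-clockwise with cos θ = -7/25, sin θ = -24/25: (-3/5, -29/5) → (-27/5, 11/5)
T4 translate by (5, 3): (-27/5, 11/5) → (-2/5, 26/5)
T5 translate by (0, 4): (-2/5, 26/5) → (-2/5, 46/5)
T6 reflect across y = 0: (-2/5, 46/5) → (-2/5, -46/5)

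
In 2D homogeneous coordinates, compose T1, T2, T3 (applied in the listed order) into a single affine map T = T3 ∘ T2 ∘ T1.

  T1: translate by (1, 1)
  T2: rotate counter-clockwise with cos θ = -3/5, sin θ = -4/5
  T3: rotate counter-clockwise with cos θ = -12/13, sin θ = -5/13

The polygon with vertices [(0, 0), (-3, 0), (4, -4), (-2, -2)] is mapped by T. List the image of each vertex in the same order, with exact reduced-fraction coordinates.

image vertices: (-47/65, 79/65), (-19/13, -22/13), (269/65, 267/65), (47/65, -79/65)

T1 translate by (1, 1): (0, 0) → (1, 1); (-3, 0) → (-2, 1); (4, -4) → (5, -3); (-2, -2) → (-1, -1)
T2 rotate counter-clockwise with cos θ = -3/5, sin θ = -4/5: (1, 1) → (1/5, -7/5); (-2, 1) → (2, 1); (5, -3) → (-27/5, -11/5); (-1, -1) → (-1/5, 7/5)
T3 rotate counter-clockwise with cos θ = -12/13, sin θ = -5/13: (1/5, -7/5) → (-47/65, 79/65); (2, 1) → (-19/13, -22/13); (-27/5, -11/5) → (269/65, 267/65); (-1/5, 7/5) → (47/65, -79/65)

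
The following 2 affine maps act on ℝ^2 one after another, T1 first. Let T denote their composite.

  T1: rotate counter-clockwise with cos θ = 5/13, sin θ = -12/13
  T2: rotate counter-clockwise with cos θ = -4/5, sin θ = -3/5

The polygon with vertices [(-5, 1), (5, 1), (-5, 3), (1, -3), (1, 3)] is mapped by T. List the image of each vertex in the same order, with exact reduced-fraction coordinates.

T1 rotate counter-clockwise with cos θ = 5/13, sin θ = -12/13: (-5, 1) → (-1, 5); (5, 1) → (37/13, -55/13); (-5, 3) → (11/13, 75/13); (1, -3) → (-31/13, -27/13); (1, 3) → (41/13, 3/13)
T2 rotate counter-clockwise with cos θ = -4/5, sin θ = -3/5: (-1, 5) → (19/5, -17/5); (37/13, -55/13) → (-313/65, 109/65); (11/13, 75/13) → (181/65, -333/65); (-31/13, -27/13) → (43/65, 201/65); (41/13, 3/13) → (-31/13, -27/13)

image vertices: (19/5, -17/5), (-313/65, 109/65), (181/65, -333/65), (43/65, 201/65), (-31/13, -27/13)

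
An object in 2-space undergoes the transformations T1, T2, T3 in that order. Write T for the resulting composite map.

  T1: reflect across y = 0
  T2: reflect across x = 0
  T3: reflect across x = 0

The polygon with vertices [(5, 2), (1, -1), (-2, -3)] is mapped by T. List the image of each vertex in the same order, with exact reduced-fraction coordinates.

image vertices: (5, -2), (1, 1), (-2, 3)

T1 reflect across y = 0: (5, 2) → (5, -2); (1, -1) → (1, 1); (-2, -3) → (-2, 3)
T2 reflect across x = 0: (5, -2) → (-5, -2); (1, 1) → (-1, 1); (-2, 3) → (2, 3)
T3 reflect across x = 0: (-5, -2) → (5, -2); (-1, 1) → (1, 1); (2, 3) → (-2, 3)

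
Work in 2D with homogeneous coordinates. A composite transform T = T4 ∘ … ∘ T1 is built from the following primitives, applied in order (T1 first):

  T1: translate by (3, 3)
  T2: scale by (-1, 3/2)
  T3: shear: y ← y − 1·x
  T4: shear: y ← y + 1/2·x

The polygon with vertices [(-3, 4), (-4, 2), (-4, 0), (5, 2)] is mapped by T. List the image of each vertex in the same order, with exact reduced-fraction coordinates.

T1 translate by (3, 3): (-3, 4) → (0, 7); (-4, 2) → (-1, 5); (-4, 0) → (-1, 3); (5, 2) → (8, 5)
T2 scale by (-1, 3/2): (0, 7) → (0, 21/2); (-1, 5) → (1, 15/2); (-1, 3) → (1, 9/2); (8, 5) → (-8, 15/2)
T3 shear: y ← y − 1·x: (0, 21/2) → (0, 21/2); (1, 15/2) → (1, 13/2); (1, 9/2) → (1, 7/2); (-8, 15/2) → (-8, 31/2)
T4 shear: y ← y + 1/2·x: (0, 21/2) → (0, 21/2); (1, 13/2) → (1, 7); (1, 7/2) → (1, 4); (-8, 31/2) → (-8, 23/2)

image vertices: (0, 21/2), (1, 7), (1, 4), (-8, 23/2)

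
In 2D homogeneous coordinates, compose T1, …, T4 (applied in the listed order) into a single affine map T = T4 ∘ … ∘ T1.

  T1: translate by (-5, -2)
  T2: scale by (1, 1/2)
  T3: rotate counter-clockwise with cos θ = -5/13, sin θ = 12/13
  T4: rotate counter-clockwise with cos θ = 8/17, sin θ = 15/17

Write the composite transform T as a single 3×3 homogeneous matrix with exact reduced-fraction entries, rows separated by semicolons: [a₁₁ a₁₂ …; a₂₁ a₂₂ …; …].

T1 = [1 0 -5; 0 1 -2; 0 0 1]
T2·T1 = [1 0 -5; 0 1/2 -1; 0 0 1]
T3·…·T1 = [-5/13 -6/13 37/13; 12/13 -5/26 -55/13; 0 0 1]
T4·…·T1 = [-220/221 -21/442 1121/221; 21/221 -110/221 115/221; 0 0 1]

T = [-220/221 -21/442 1121/221; 21/221 -110/221 115/221; 0 0 1]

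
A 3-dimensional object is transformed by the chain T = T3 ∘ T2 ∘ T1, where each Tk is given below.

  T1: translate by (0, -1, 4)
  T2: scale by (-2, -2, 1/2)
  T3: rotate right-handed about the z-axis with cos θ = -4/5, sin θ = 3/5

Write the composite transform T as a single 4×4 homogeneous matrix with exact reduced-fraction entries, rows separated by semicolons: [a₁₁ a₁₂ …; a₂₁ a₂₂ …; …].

T1 = [1 0 0 0; 0 1 0 -1; 0 0 1 4; 0 0 0 1]
T2·T1 = [-2 0 0 0; 0 -2 0 2; 0 0 1/2 2; 0 0 0 1]
T3·…·T1 = [8/5 6/5 0 -6/5; -6/5 8/5 0 -8/5; 0 0 1/2 2; 0 0 0 1]

T = [8/5 6/5 0 -6/5; -6/5 8/5 0 -8/5; 0 0 1/2 2; 0 0 0 1]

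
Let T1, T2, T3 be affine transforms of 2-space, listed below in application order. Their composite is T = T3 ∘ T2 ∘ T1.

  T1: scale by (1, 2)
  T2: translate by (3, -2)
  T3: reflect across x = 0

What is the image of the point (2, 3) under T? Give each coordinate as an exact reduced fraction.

T1 scale by (1, 2): (2, 3) → (2, 6)
T2 translate by (3, -2): (2, 6) → (5, 4)
T3 reflect across x = 0: (5, 4) → (-5, 4)

T(p) = (-5, 4)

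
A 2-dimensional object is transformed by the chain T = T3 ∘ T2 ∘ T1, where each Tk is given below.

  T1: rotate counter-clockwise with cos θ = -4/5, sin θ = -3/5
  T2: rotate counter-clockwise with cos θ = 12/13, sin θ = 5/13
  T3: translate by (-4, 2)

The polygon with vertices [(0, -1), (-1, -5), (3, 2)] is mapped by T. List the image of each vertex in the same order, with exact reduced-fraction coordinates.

T1 rotate counter-clockwise with cos θ = -4/5, sin θ = -3/5: (0, -1) → (-3/5, 4/5); (-1, -5) → (-11/5, 23/5); (3, 2) → (-6/5, -17/5)
T2 rotate counter-clockwise with cos θ = 12/13, sin θ = 5/13: (-3/5, 4/5) → (-56/65, 33/65); (-11/5, 23/5) → (-19/5, 17/5); (-6/5, -17/5) → (1/5, -18/5)
T3 translate by (-4, 2): (-56/65, 33/65) → (-316/65, 163/65); (-19/5, 17/5) → (-39/5, 27/5); (1/5, -18/5) → (-19/5, -8/5)

image vertices: (-316/65, 163/65), (-39/5, 27/5), (-19/5, -8/5)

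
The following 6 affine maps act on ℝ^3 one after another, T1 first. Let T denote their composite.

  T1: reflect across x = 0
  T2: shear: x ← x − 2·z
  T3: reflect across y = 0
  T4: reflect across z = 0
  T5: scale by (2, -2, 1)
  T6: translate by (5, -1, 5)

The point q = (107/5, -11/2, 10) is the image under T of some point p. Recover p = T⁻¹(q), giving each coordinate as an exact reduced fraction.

T1 = [-1 0 0 0; 0 1 0 0; 0 0 1 0; 0 0 0 1]
T2·T1 = [-1 0 -2 0; 0 1 0 0; 0 0 1 0; 0 0 0 1]
T3·…·T1 = [-1 0 -2 0; 0 -1 0 0; 0 0 1 0; 0 0 0 1]
T4·…·T1 = [-1 0 -2 0; 0 -1 0 0; 0 0 -1 0; 0 0 0 1]
T5·…·T1 = [-2 0 -4 0; 0 2 0 0; 0 0 -1 0; 0 0 0 1]
T6·…·T1 = [-2 0 -4 5; 0 2 0 -1; 0 0 -1 5; 0 0 0 1]
det M = 4; M⁻¹ = [-1/2 0 2 -15/2; 0 1/2 0 1/2; 0 0 -1 5; 0 0 0 1]
M⁻¹ · (107/5, -11/2, 10)ᵀ = (9/5, -9/4, -5)ᵀ

p = (9/5, -9/4, -5)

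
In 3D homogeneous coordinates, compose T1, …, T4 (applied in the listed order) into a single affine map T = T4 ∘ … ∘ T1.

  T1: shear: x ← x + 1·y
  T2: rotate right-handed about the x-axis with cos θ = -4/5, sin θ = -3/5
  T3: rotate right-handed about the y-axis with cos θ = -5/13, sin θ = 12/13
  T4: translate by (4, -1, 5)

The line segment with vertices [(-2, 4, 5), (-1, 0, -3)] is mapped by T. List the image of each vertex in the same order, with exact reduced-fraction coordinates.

T1 shear: x ← x + 1·y: (-2, 4, 5) → (2, 4, 5); (-1, 0, -3) → (-1, 0, -3)
T2 rotate right-handed about the x-axis with cos θ = -4/5, sin θ = -3/5: (2, 4, 5) → (2, -1/5, -32/5); (-1, 0, -3) → (-1, -9/5, 12/5)
T3 rotate right-handed about the y-axis with cos θ = -5/13, sin θ = 12/13: (2, -1/5, -32/5) → (-434/65, -1/5, 8/13); (-1, -9/5, 12/5) → (13/5, -9/5, 0)
T4 translate by (4, -1, 5): (-434/65, -1/5, 8/13) → (-174/65, -6/5, 73/13); (13/5, -9/5, 0) → (33/5, -14/5, 5)

image vertices: (-174/65, -6/5, 73/13), (33/5, -14/5, 5)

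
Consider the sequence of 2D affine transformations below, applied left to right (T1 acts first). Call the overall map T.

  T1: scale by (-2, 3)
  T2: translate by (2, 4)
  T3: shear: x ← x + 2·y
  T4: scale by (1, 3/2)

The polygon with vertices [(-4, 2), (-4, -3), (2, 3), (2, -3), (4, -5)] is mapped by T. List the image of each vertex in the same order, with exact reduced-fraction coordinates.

image vertices: (30, 15), (0, -15/2), (24, 39/2), (-12, -15/2), (-28, -33/2)

T1 scale by (-2, 3): (-4, 2) → (8, 6); (-4, -3) → (8, -9); (2, 3) → (-4, 9); (2, -3) → (-4, -9); (4, -5) → (-8, -15)
T2 translate by (2, 4): (8, 6) → (10, 10); (8, -9) → (10, -5); (-4, 9) → (-2, 13); (-4, -9) → (-2, -5); (-8, -15) → (-6, -11)
T3 shear: x ← x + 2·y: (10, 10) → (30, 10); (10, -5) → (0, -5); (-2, 13) → (24, 13); (-2, -5) → (-12, -5); (-6, -11) → (-28, -11)
T4 scale by (1, 3/2): (30, 10) → (30, 15); (0, -5) → (0, -15/2); (24, 13) → (24, 39/2); (-12, -5) → (-12, -15/2); (-28, -11) → (-28, -33/2)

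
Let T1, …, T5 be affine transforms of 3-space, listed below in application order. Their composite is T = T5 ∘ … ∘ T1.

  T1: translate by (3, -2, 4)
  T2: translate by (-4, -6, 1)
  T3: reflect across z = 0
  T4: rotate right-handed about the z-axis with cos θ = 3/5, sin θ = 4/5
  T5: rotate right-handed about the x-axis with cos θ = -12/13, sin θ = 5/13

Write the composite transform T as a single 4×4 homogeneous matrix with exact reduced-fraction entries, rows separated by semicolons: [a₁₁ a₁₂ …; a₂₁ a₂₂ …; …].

T1 = [1 0 0 3; 0 1 0 -2; 0 0 1 4; 0 0 0 1]
T2·T1 = [1 0 0 -1; 0 1 0 -8; 0 0 1 5; 0 0 0 1]
T3·…·T1 = [1 0 0 -1; 0 1 0 -8; 0 0 -1 -5; 0 0 0 1]
T4·…·T1 = [3/5 -4/5 0 29/5; 4/5 3/5 0 -28/5; 0 0 -1 -5; 0 0 0 1]
T5·…·T1 = [3/5 -4/5 0 29/5; -48/65 -36/65 5/13 461/65; 4/13 3/13 12/13 32/13; 0 0 0 1]

T = [3/5 -4/5 0 29/5; -48/65 -36/65 5/13 461/65; 4/13 3/13 12/13 32/13; 0 0 0 1]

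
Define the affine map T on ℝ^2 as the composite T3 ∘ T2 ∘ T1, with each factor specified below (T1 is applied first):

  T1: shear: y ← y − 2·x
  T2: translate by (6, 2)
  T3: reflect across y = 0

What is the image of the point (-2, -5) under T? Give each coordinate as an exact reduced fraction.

T(p) = (4, -1)

T1 shear: y ← y − 2·x: (-2, -5) → (-2, -1)
T2 translate by (6, 2): (-2, -1) → (4, 1)
T3 reflect across y = 0: (4, 1) → (4, -1)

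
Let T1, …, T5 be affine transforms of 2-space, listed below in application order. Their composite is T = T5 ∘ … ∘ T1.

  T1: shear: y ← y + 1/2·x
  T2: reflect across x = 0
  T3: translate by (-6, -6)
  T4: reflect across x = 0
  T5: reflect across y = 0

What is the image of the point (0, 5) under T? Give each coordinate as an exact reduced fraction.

T(p) = (6, 1)

T1 shear: y ← y + 1/2·x: (0, 5) → (0, 5)
T2 reflect across x = 0: (0, 5) → (0, 5)
T3 translate by (-6, -6): (0, 5) → (-6, -1)
T4 reflect across x = 0: (-6, -1) → (6, -1)
T5 reflect across y = 0: (6, -1) → (6, 1)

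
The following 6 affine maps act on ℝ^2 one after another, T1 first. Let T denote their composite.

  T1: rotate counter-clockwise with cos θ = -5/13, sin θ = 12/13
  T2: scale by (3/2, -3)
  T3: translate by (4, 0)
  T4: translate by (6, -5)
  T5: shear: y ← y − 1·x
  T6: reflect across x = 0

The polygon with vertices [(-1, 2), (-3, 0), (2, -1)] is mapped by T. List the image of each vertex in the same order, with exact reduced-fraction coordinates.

T1 rotate counter-clockwise with cos θ = -5/13, sin θ = 12/13: (-1, 2) → (-19/13, -22/13); (-3, 0) → (15/13, -36/13); (2, -1) → (2/13, 29/13)
T2 scale by (3/2, -3): (-19/13, -22/13) → (-57/26, 66/13); (15/13, -36/13) → (45/26, 108/13); (2/13, 29/13) → (3/13, -87/13)
T3 translate by (4, 0): (-57/26, 66/13) → (47/26, 66/13); (45/26, 108/13) → (149/26, 108/13); (3/13, -87/13) → (55/13, -87/13)
T4 translate by (6, -5): (47/26, 66/13) → (203/26, 1/13); (149/26, 108/13) → (305/26, 43/13); (55/13, -87/13) → (133/13, -152/13)
T5 shear: y ← y − 1·x: (203/26, 1/13) → (203/26, -201/26); (305/26, 43/13) → (305/26, -219/26); (133/13, -152/13) → (133/13, -285/13)
T6 reflect across x = 0: (203/26, -201/26) → (-203/26, -201/26); (305/26, -219/26) → (-305/26, -219/26); (133/13, -285/13) → (-133/13, -285/13)

image vertices: (-203/26, -201/26), (-305/26, -219/26), (-133/13, -285/13)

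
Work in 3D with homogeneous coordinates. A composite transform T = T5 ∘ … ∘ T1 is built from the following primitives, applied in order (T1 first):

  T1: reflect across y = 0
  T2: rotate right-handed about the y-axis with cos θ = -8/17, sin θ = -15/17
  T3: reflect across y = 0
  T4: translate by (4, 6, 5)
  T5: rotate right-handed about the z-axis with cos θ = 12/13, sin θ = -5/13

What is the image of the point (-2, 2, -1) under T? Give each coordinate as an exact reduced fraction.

T1 reflect across y = 0: (-2, 2, -1) → (-2, -2, -1)
T2 rotate right-handed about the y-axis with cos θ = -8/17, sin θ = -15/17: (-2, -2, -1) → (31/17, -2, -22/17)
T3 reflect across y = 0: (31/17, -2, -22/17) → (31/17, 2, -22/17)
T4 translate by (4, 6, 5): (31/17, 2, -22/17) → (99/17, 8, 63/17)
T5 rotate right-handed about the z-axis with cos θ = 12/13, sin θ = -5/13: (99/17, 8, 63/17) → (1868/221, 1137/221, 63/17)

T(p) = (1868/221, 1137/221, 63/17)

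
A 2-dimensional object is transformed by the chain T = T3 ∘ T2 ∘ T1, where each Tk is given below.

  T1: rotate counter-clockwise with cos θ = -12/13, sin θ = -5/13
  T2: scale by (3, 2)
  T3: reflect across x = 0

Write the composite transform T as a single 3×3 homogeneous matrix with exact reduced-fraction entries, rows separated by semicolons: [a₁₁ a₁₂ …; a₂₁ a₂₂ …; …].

T1 = [-12/13 5/13 0; -5/13 -12/13 0; 0 0 1]
T2·T1 = [-36/13 15/13 0; -10/13 -24/13 0; 0 0 1]
T3·…·T1 = [36/13 -15/13 0; -10/13 -24/13 0; 0 0 1]

T = [36/13 -15/13 0; -10/13 -24/13 0; 0 0 1]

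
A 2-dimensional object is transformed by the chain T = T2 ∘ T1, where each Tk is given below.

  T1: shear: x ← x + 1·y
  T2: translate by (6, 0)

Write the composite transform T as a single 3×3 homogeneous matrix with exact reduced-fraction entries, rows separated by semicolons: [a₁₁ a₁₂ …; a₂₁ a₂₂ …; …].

T = [1 1 6; 0 1 0; 0 0 1]

T1 = [1 1 0; 0 1 0; 0 0 1]
T2·T1 = [1 1 6; 0 1 0; 0 0 1]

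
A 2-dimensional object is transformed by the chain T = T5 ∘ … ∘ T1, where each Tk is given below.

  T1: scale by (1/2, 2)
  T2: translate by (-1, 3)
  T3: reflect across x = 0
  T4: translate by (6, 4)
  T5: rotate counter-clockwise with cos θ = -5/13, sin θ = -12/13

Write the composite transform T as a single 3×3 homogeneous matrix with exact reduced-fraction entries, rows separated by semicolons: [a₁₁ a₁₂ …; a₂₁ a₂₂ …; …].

T = [5/26 24/13 49/13; 6/13 -10/13 -119/13; 0 0 1]

T1 = [1/2 0 0; 0 2 0; 0 0 1]
T2·T1 = [1/2 0 -1; 0 2 3; 0 0 1]
T3·…·T1 = [-1/2 0 1; 0 2 3; 0 0 1]
T4·…·T1 = [-1/2 0 7; 0 2 7; 0 0 1]
T5·…·T1 = [5/26 24/13 49/13; 6/13 -10/13 -119/13; 0 0 1]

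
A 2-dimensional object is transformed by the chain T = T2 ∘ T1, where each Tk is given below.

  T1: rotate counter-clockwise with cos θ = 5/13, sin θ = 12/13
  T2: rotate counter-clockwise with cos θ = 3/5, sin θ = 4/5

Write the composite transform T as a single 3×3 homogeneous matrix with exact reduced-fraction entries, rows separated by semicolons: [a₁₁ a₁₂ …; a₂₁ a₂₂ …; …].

T1 = [5/13 -12/13 0; 12/13 5/13 0; 0 0 1]
T2·T1 = [-33/65 -56/65 0; 56/65 -33/65 0; 0 0 1]

T = [-33/65 -56/65 0; 56/65 -33/65 0; 0 0 1]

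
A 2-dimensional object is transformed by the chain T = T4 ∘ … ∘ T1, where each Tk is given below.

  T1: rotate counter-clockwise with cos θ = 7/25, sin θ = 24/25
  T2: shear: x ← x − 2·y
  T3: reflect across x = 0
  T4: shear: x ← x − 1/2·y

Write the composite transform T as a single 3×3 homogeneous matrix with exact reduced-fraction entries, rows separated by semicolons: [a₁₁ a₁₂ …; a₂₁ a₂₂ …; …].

T = [29/25 69/50 0; 24/25 7/25 0; 0 0 1]

T1 = [7/25 -24/25 0; 24/25 7/25 0; 0 0 1]
T2·T1 = [-41/25 -38/25 0; 24/25 7/25 0; 0 0 1]
T3·…·T1 = [41/25 38/25 0; 24/25 7/25 0; 0 0 1]
T4·…·T1 = [29/25 69/50 0; 24/25 7/25 0; 0 0 1]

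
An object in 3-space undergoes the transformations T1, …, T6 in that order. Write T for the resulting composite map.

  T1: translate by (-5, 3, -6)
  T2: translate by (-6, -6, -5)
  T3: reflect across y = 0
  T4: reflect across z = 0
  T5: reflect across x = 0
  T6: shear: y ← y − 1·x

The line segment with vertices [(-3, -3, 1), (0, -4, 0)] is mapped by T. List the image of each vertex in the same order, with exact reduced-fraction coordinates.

image vertices: (14, -8, 10), (11, -4, 11)

T1 translate by (-5, 3, -6): (-3, -3, 1) → (-8, 0, -5); (0, -4, 0) → (-5, -1, -6)
T2 translate by (-6, -6, -5): (-8, 0, -5) → (-14, -6, -10); (-5, -1, -6) → (-11, -7, -11)
T3 reflect across y = 0: (-14, -6, -10) → (-14, 6, -10); (-11, -7, -11) → (-11, 7, -11)
T4 reflect across z = 0: (-14, 6, -10) → (-14, 6, 10); (-11, 7, -11) → (-11, 7, 11)
T5 reflect across x = 0: (-14, 6, 10) → (14, 6, 10); (-11, 7, 11) → (11, 7, 11)
T6 shear: y ← y − 1·x: (14, 6, 10) → (14, -8, 10); (11, 7, 11) → (11, -4, 11)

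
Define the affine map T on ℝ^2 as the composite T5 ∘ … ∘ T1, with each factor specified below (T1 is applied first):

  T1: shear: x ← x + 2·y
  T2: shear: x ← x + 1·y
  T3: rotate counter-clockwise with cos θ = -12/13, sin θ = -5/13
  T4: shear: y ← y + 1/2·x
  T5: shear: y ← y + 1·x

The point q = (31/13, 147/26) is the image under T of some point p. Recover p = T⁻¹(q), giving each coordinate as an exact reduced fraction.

p = (0, -1)

T1 = [1 2 0; 0 1 0; 0 0 1]
T2·T1 = [1 3 0; 0 1 0; 0 0 1]
T3·…·T1 = [-12/13 -31/13 0; -5/13 -27/13 0; 0 0 1]
T4·…·T1 = [-12/13 -31/13 0; -11/13 -85/26 0; 0 0 1]
T5·…·T1 = [-12/13 -31/13 0; -23/13 -147/26 0; 0 0 1]
det M = 1; M⁻¹ = [-147/26 31/13 0; 23/13 -12/13 0; 0 0 1]
M⁻¹ · (31/13, 147/26)ᵀ = (0, -1)ᵀ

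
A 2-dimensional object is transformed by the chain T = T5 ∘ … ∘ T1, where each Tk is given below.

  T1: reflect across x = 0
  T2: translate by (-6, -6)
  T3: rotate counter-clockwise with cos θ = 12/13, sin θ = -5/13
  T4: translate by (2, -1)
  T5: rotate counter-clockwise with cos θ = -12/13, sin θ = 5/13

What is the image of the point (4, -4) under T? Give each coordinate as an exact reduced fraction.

T(p) = (2143/169, 276/169)

T1 reflect across x = 0: (4, -4) → (-4, -4)
T2 translate by (-6, -6): (-4, -4) → (-10, -10)
T3 rotate counter-clockwise with cos θ = 12/13, sin θ = -5/13: (-10, -10) → (-170/13, -70/13)
T4 translate by (2, -1): (-170/13, -70/13) → (-144/13, -83/13)
T5 rotate counter-clockwise with cos θ = -12/13, sin θ = 5/13: (-144/13, -83/13) → (2143/169, 276/169)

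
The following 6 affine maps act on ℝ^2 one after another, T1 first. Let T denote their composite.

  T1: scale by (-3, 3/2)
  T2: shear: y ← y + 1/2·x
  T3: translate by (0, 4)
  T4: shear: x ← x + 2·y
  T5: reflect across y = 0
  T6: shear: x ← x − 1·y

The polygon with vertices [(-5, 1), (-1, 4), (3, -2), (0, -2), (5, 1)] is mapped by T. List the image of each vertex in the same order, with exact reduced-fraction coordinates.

image vertices: (54, -13), (75/2, -23/2), (-39/2, 7/2), (3, -1), (-21, 2)

T1 scale by (-3, 3/2): (-5, 1) → (15, 3/2); (-1, 4) → (3, 6); (3, -2) → (-9, -3); (0, -2) → (0, -3); (5, 1) → (-15, 3/2)
T2 shear: y ← y + 1/2·x: (15, 3/2) → (15, 9); (3, 6) → (3, 15/2); (-9, -3) → (-9, -15/2); (0, -3) → (0, -3); (-15, 3/2) → (-15, -6)
T3 translate by (0, 4): (15, 9) → (15, 13); (3, 15/2) → (3, 23/2); (-9, -15/2) → (-9, -7/2); (0, -3) → (0, 1); (-15, -6) → (-15, -2)
T4 shear: x ← x + 2·y: (15, 13) → (41, 13); (3, 23/2) → (26, 23/2); (-9, -7/2) → (-16, -7/2); (0, 1) → (2, 1); (-15, -2) → (-19, -2)
T5 reflect across y = 0: (41, 13) → (41, -13); (26, 23/2) → (26, -23/2); (-16, -7/2) → (-16, 7/2); (2, 1) → (2, -1); (-19, -2) → (-19, 2)
T6 shear: x ← x − 1·y: (41, -13) → (54, -13); (26, -23/2) → (75/2, -23/2); (-16, 7/2) → (-39/2, 7/2); (2, -1) → (3, -1); (-19, 2) → (-21, 2)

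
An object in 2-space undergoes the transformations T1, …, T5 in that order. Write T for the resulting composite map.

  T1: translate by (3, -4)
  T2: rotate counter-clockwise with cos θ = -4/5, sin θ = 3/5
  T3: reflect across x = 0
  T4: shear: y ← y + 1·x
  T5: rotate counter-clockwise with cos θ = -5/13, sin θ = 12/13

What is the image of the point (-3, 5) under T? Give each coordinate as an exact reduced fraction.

T1 translate by (3, -4): (-3, 5) → (0, 1)
T2 rotate counter-clockwise with cos θ = -4/5, sin θ = 3/5: (0, 1) → (-3/5, -4/5)
T3 reflect across x = 0: (-3/5, -4/5) → (3/5, -4/5)
T4 shear: y ← y + 1·x: (3/5, -4/5) → (3/5, -1/5)
T5 rotate counter-clockwise with cos θ = -5/13, sin θ = 12/13: (3/5, -1/5) → (-3/65, 41/65)

T(p) = (-3/65, 41/65)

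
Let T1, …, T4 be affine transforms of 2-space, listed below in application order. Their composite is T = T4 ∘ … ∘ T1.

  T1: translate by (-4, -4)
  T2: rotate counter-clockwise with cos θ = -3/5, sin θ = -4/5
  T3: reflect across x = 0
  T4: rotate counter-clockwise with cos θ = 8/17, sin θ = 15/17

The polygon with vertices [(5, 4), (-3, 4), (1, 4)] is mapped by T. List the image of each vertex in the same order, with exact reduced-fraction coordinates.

image vertices: (84/85, 13/85), (-588/85, -91/85), (-252/85, -39/85)

T1 translate by (-4, -4): (5, 4) → (1, 0); (-3, 4) → (-7, 0); (1, 4) → (-3, 0)
T2 rotate counter-clockwise with cos θ = -3/5, sin θ = -4/5: (1, 0) → (-3/5, -4/5); (-7, 0) → (21/5, 28/5); (-3, 0) → (9/5, 12/5)
T3 reflect across x = 0: (-3/5, -4/5) → (3/5, -4/5); (21/5, 28/5) → (-21/5, 28/5); (9/5, 12/5) → (-9/5, 12/5)
T4 rotate counter-clockwise with cos θ = 8/17, sin θ = 15/17: (3/5, -4/5) → (84/85, 13/85); (-21/5, 28/5) → (-588/85, -91/85); (-9/5, 12/5) → (-252/85, -39/85)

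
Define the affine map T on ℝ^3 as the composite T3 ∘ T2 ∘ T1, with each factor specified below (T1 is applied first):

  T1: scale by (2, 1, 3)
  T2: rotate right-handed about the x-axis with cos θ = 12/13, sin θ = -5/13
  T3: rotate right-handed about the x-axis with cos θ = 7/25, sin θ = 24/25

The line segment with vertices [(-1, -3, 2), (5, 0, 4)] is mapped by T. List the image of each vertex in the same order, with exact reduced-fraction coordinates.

T1 scale by (2, 1, 3): (-1, -3, 2) → (-2, -3, 6); (5, 0, 4) → (10, 0, 12)
T2 rotate right-handed about the x-axis with cos θ = 12/13, sin θ = -5/13: (-2, -3, 6) → (-2, -6/13, 87/13); (10, 0, 12) → (10, 60/13, 144/13)
T3 rotate right-handed about the x-axis with cos θ = 7/25, sin θ = 24/25: (-2, -6/13, 87/13) → (-2, -426/65, 93/65); (10, 60/13, 144/13) → (10, -3036/325, 2448/325)

image vertices: (-2, -426/65, 93/65), (10, -3036/325, 2448/325)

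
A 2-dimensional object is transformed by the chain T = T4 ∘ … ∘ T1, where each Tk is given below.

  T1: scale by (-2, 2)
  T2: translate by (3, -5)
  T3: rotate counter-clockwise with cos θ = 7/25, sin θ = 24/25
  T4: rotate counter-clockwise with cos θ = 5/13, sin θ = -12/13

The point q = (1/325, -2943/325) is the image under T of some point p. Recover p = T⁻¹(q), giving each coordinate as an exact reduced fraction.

T1 = [-2 0 0; 0 2 0; 0 0 1]
T2·T1 = [-2 0 3; 0 2 -5; 0 0 1]
T3·…·T1 = [-14/25 -48/25 141/25; -48/25 14/25 37/25; 0 0 1]
T4·…·T1 = [-646/325 -72/325 1149/325; -72/325 646/325 -1507/325; 0 0 1]
det M = -4; M⁻¹ = [-323/650 -18/325 3/2; -18/325 323/650 5/2; 0 0 1]
M⁻¹ · (1/325, -2943/325)ᵀ = (2, -2)ᵀ

p = (2, -2)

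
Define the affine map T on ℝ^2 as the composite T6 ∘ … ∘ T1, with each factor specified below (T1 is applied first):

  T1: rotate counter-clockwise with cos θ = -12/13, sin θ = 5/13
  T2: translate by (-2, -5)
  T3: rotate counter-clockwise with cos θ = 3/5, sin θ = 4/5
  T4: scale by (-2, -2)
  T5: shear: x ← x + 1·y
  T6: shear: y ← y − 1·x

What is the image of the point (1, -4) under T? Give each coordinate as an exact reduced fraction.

T(p) = (228/65, -12/65)

T1 rotate counter-clockwise with cos θ = -12/13, sin θ = 5/13: (1, -4) → (8/13, 53/13)
T2 translate by (-2, -5): (8/13, 53/13) → (-18/13, -12/13)
T3 rotate counter-clockwise with cos θ = 3/5, sin θ = 4/5: (-18/13, -12/13) → (-6/65, -108/65)
T4 scale by (-2, -2): (-6/65, -108/65) → (12/65, 216/65)
T5 shear: x ← x + 1·y: (12/65, 216/65) → (228/65, 216/65)
T6 shear: y ← y − 1·x: (228/65, 216/65) → (228/65, -12/65)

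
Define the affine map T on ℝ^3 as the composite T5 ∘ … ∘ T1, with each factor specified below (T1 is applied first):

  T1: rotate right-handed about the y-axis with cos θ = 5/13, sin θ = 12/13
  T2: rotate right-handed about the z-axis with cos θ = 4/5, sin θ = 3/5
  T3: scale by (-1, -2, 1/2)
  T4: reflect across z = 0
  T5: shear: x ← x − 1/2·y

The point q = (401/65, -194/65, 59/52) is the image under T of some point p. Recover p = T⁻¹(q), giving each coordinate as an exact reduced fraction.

p = (1, 4, -7/2)

T1 = [5/13 0 12/13 0; 0 1 0 0; -12/13 0 5/13 0; 0 0 0 1]
T2·T1 = [4/13 -3/5 48/65 0; 3/13 4/5 36/65 0; -12/13 0 5/13 0; 0 0 0 1]
T3·…·T1 = [-4/13 3/5 -48/65 0; -6/13 -8/5 -72/65 0; -6/13 0 5/26 0; 0 0 0 1]
T4·…·T1 = [-4/13 3/5 -48/65 0; -6/13 -8/5 -72/65 0; 6/13 0 -5/26 0; 0 0 0 1]
T5·…·T1 = [-1/13 7/5 -12/65 0; -6/13 -8/5 -72/65 0; 6/13 0 -5/26 0; 0 0 0 1]
det M = -1; M⁻¹ = [-4/13 -7/26 24/13 0; 3/5 -1/10 0 0; -48/65 -42/65 -10/13 0; 0 0 0 1]
M⁻¹ · (401/65, -194/65, 59/52)ᵀ = (1, 4, -7/2)ᵀ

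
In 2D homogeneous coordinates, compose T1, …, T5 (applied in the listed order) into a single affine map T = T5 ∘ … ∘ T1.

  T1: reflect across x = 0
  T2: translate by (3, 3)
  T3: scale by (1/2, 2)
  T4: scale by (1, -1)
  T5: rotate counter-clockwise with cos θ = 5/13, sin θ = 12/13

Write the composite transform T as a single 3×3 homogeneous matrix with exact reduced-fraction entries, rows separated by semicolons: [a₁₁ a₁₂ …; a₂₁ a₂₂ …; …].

T1 = [-1 0 0; 0 1 0; 0 0 1]
T2·T1 = [-1 0 3; 0 1 3; 0 0 1]
T3·…·T1 = [-1/2 0 3/2; 0 2 6; 0 0 1]
T4·…·T1 = [-1/2 0 3/2; 0 -2 -6; 0 0 1]
T5·…·T1 = [-5/26 24/13 159/26; -6/13 -10/13 -12/13; 0 0 1]

T = [-5/26 24/13 159/26; -6/13 -10/13 -12/13; 0 0 1]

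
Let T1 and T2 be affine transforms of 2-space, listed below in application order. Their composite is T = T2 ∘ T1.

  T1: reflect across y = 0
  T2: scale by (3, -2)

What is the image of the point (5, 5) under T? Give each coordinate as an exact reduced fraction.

T(p) = (15, 10)

T1 reflect across y = 0: (5, 5) → (5, -5)
T2 scale by (3, -2): (5, -5) → (15, 10)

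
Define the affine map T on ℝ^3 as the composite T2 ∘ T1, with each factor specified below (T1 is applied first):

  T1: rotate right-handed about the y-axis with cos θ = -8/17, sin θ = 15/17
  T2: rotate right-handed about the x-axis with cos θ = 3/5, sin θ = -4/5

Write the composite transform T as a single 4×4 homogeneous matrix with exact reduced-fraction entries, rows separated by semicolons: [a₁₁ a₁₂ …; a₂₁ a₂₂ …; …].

T1 = [-8/17 0 15/17 0; 0 1 0 0; -15/17 0 -8/17 0; 0 0 0 1]
T2·T1 = [-8/17 0 15/17 0; -12/17 3/5 -32/85 0; -9/17 -4/5 -24/85 0; 0 0 0 1]

T = [-8/17 0 15/17 0; -12/17 3/5 -32/85 0; -9/17 -4/5 -24/85 0; 0 0 0 1]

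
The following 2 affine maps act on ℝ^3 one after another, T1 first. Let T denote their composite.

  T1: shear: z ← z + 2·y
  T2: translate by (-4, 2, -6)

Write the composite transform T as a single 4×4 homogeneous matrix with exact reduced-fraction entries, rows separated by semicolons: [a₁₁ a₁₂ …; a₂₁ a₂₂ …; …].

T = [1 0 0 -4; 0 1 0 2; 0 2 1 -6; 0 0 0 1]

T1 = [1 0 0 0; 0 1 0 0; 0 2 1 0; 0 0 0 1]
T2·T1 = [1 0 0 -4; 0 1 0 2; 0 2 1 -6; 0 0 0 1]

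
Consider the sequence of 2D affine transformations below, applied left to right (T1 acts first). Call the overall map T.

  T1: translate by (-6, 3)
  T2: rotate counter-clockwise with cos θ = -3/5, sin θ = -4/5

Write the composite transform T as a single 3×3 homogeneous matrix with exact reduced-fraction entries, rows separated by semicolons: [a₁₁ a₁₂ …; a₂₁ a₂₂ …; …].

T = [-3/5 4/5 6; -4/5 -3/5 3; 0 0 1]

T1 = [1 0 -6; 0 1 3; 0 0 1]
T2·T1 = [-3/5 4/5 6; -4/5 -3/5 3; 0 0 1]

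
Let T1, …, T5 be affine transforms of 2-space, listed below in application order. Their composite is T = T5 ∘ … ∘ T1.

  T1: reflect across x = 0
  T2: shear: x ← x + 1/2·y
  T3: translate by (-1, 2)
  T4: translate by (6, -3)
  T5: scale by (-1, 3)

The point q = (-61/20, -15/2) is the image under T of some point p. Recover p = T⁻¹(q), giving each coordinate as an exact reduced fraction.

T1 = [-1 0 0; 0 1 0; 0 0 1]
T2·T1 = [-1 1/2 0; 0 1 0; 0 0 1]
T3·…·T1 = [-1 1/2 -1; 0 1 2; 0 0 1]
T4·…·T1 = [-1 1/2 5; 0 1 -1; 0 0 1]
T5·…·T1 = [1 -1/2 -5; 0 3 -3; 0 0 1]
det M = 3; M⁻¹ = [1 1/6 11/2; 0 1/3 1; 0 0 1]
M⁻¹ · (-61/20, -15/2)ᵀ = (6/5, -3/2)ᵀ

p = (6/5, -3/2)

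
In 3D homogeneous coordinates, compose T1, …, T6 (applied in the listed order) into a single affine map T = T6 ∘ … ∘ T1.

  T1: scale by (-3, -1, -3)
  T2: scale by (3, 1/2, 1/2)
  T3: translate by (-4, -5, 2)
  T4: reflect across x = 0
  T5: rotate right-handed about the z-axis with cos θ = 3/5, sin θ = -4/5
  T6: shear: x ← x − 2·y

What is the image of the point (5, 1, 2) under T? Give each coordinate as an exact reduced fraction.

T(p) = (110, -85/2, -1)

T1 scale by (-3, -1, -3): (5, 1, 2) → (-15, -1, -6)
T2 scale by (3, 1/2, 1/2): (-15, -1, -6) → (-45, -1/2, -3)
T3 translate by (-4, -5, 2): (-45, -1/2, -3) → (-49, -11/2, -1)
T4 reflect across x = 0: (-49, -11/2, -1) → (49, -11/2, -1)
T5 rotate right-handed about the z-axis with cos θ = 3/5, sin θ = -4/5: (49, -11/2, -1) → (25, -85/2, -1)
T6 shear: x ← x − 2·y: (25, -85/2, -1) → (110, -85/2, -1)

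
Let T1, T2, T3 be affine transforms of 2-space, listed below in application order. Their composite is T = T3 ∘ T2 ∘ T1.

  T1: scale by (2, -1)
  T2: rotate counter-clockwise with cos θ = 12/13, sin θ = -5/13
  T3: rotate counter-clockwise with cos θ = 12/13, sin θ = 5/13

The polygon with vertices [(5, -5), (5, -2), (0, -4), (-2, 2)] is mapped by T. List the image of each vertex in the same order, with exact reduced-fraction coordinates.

T1 scale by (2, -1): (5, -5) → (10, 5); (5, -2) → (10, 2); (0, -4) → (0, 4); (-2, 2) → (-4, -2)
T2 rotate counter-clockwise with cos θ = 12/13, sin θ = -5/13: (10, 5) → (145/13, 10/13); (10, 2) → (10, -2); (0, 4) → (20/13, 48/13); (-4, -2) → (-58/13, -4/13)
T3 rotate counter-clockwise with cos θ = 12/13, sin θ = 5/13: (145/13, 10/13) → (10, 5); (10, -2) → (10, 2); (20/13, 48/13) → (0, 4); (-58/13, -4/13) → (-4, -2)

image vertices: (10, 5), (10, 2), (0, 4), (-4, -2)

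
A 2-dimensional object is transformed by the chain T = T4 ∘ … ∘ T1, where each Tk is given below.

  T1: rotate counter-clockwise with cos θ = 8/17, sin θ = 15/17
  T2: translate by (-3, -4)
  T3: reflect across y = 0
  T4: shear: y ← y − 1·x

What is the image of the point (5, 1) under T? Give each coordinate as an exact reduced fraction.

T1 rotate counter-clockwise with cos θ = 8/17, sin θ = 15/17: (5, 1) → (25/17, 83/17)
T2 translate by (-3, -4): (25/17, 83/17) → (-26/17, 15/17)
T3 reflect across y = 0: (-26/17, 15/17) → (-26/17, -15/17)
T4 shear: y ← y − 1·x: (-26/17, -15/17) → (-26/17, 11/17)

T(p) = (-26/17, 11/17)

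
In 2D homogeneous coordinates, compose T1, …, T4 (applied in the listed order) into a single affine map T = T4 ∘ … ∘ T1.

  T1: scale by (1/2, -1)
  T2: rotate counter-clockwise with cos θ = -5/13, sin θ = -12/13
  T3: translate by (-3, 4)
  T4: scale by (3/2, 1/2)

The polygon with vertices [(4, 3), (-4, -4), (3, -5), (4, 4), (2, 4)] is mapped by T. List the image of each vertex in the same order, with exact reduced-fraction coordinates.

image vertices: (-255/26, 43/26), (57/26, 28/13), (81/52, 9/26), (-291/26, 24/13), (-138/13, 30/13)

T1 scale by (1/2, -1): (4, 3) → (2, -3); (-4, -4) → (-2, 4); (3, -5) → (3/2, 5); (4, 4) → (2, -4); (2, 4) → (1, -4)
T2 rotate counter-clockwise with cos θ = -5/13, sin θ = -12/13: (2, -3) → (-46/13, -9/13); (-2, 4) → (58/13, 4/13); (3/2, 5) → (105/26, -43/13); (2, -4) → (-58/13, -4/13); (1, -4) → (-53/13, 8/13)
T3 translate by (-3, 4): (-46/13, -9/13) → (-85/13, 43/13); (58/13, 4/13) → (19/13, 56/13); (105/26, -43/13) → (27/26, 9/13); (-58/13, -4/13) → (-97/13, 48/13); (-53/13, 8/13) → (-92/13, 60/13)
T4 scale by (3/2, 1/2): (-85/13, 43/13) → (-255/26, 43/26); (19/13, 56/13) → (57/26, 28/13); (27/26, 9/13) → (81/52, 9/26); (-97/13, 48/13) → (-291/26, 24/13); (-92/13, 60/13) → (-138/13, 30/13)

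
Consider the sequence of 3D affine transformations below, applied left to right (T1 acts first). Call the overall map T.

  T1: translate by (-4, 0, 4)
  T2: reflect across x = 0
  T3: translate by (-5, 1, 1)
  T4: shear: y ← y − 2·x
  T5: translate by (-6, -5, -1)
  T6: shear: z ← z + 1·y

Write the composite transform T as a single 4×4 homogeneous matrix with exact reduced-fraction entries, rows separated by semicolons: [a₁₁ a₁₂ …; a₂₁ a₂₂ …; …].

T = [-1 0 0 -7; 2 1 0 -2; 2 1 1 2; 0 0 0 1]

T1 = [1 0 0 -4; 0 1 0 0; 0 0 1 4; 0 0 0 1]
T2·T1 = [-1 0 0 4; 0 1 0 0; 0 0 1 4; 0 0 0 1]
T3·…·T1 = [-1 0 0 -1; 0 1 0 1; 0 0 1 5; 0 0 0 1]
T4·…·T1 = [-1 0 0 -1; 2 1 0 3; 0 0 1 5; 0 0 0 1]
T5·…·T1 = [-1 0 0 -7; 2 1 0 -2; 0 0 1 4; 0 0 0 1]
T6·…·T1 = [-1 0 0 -7; 2 1 0 -2; 2 1 1 2; 0 0 0 1]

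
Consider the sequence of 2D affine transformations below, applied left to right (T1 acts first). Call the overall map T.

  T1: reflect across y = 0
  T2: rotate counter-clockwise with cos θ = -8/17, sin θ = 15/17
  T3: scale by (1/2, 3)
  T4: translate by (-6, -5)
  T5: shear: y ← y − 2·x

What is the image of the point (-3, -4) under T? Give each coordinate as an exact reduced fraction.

T(p) = (-120/17, -76/17)

T1 reflect across y = 0: (-3, -4) → (-3, 4)
T2 rotate counter-clockwise with cos θ = -8/17, sin θ = 15/17: (-3, 4) → (-36/17, -77/17)
T3 scale by (1/2, 3): (-36/17, -77/17) → (-18/17, -231/17)
T4 translate by (-6, -5): (-18/17, -231/17) → (-120/17, -316/17)
T5 shear: y ← y − 2·x: (-120/17, -316/17) → (-120/17, -76/17)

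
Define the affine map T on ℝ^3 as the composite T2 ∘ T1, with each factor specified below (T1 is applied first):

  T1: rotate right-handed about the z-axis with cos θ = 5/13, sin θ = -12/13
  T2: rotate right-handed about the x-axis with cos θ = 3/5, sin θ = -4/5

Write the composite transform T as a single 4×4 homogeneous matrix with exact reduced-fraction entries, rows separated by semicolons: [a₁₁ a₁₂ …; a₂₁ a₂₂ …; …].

T = [5/13 12/13 0 0; -36/65 3/13 4/5 0; 48/65 -4/13 3/5 0; 0 0 0 1]

T1 = [5/13 12/13 0 0; -12/13 5/13 0 0; 0 0 1 0; 0 0 0 1]
T2·T1 = [5/13 12/13 0 0; -36/65 3/13 4/5 0; 48/65 -4/13 3/5 0; 0 0 0 1]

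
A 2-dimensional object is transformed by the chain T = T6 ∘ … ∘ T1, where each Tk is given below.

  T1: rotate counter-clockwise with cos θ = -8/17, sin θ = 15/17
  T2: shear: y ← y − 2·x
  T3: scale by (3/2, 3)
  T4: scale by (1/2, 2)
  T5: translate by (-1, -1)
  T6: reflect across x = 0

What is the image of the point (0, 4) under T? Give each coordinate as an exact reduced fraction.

T1 rotate counter-clockwise with cos θ = -8/17, sin θ = 15/17: (0, 4) → (-60/17, -32/17)
T2 shear: y ← y − 2·x: (-60/17, -32/17) → (-60/17, 88/17)
T3 scale by (3/2, 3): (-60/17, 88/17) → (-90/17, 264/17)
T4 scale by (1/2, 2): (-90/17, 264/17) → (-45/17, 528/17)
T5 translate by (-1, -1): (-45/17, 528/17) → (-62/17, 511/17)
T6 reflect across x = 0: (-62/17, 511/17) → (62/17, 511/17)

T(p) = (62/17, 511/17)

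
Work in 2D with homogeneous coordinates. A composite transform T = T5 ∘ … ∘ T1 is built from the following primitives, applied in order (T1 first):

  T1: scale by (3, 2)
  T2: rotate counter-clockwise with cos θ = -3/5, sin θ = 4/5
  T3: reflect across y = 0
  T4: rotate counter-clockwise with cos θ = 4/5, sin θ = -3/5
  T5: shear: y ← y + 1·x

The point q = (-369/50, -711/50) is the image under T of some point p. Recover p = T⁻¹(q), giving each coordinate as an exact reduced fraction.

p = (3, -9/4)

T1 = [3 0 0; 0 2 0; 0 0 1]
T2·T1 = [-9/5 -8/5 0; 12/5 -6/5 0; 0 0 1]
T3·…·T1 = [-9/5 -8/5 0; -12/5 6/5 0; 0 0 1]
T4·…·T1 = [-72/25 -14/25 0; -21/25 48/25 0; 0 0 1]
T5·…·T1 = [-72/25 -14/25 0; -93/25 34/25 0; 0 0 1]
det M = -6; M⁻¹ = [-17/75 -7/75 0; -31/50 12/25 0; 0 0 1]
M⁻¹ · (-369/50, -711/50)ᵀ = (3, -9/4)ᵀ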